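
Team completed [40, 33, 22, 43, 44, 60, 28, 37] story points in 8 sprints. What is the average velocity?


Formula: Avg velocity = Total points / Number of sprints
Points: [40, 33, 22, 43, 44, 60, 28, 37]
Sum = 40 + 33 + 22 + 43 + 44 + 60 + 28 + 37 = 307
Avg velocity = 307 / 8 = 38.38 points/sprint

38.38 points/sprint


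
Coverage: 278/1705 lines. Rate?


Coverage = covered / total * 100
Coverage = 278 / 1705 * 100
Coverage = 16.3%

16.3%


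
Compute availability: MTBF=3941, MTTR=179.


Availability = MTBF / (MTBF + MTTR)
Availability = 3941 / (3941 + 179)
Availability = 3941 / 4120
Availability = 95.6553%

95.6553%


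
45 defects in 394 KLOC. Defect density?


Defect density = defects / KLOC
Defect density = 45 / 394
Defect density = 0.114 defects/KLOC

0.114 defects/KLOC


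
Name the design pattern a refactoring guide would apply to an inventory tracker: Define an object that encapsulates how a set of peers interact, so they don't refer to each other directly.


This matches the Mediator pattern

Mediator


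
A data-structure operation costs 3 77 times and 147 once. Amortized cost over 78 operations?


Formula: Amortized cost = Total cost / Operations
Total cost = (77 * 3) + (1 * 147)
Total cost = 231 + 147 = 378
Amortized = 378 / 78 = 4.8462

4.8462


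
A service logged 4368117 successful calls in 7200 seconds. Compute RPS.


Formula: throughput = requests / seconds
throughput = 4368117 / 7200
throughput = 606.68 requests/second

606.68 requests/second


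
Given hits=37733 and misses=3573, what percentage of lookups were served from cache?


Formula: hit rate = hits / (hits + misses) * 100
hit rate = 37733 / (37733 + 3573) * 100
hit rate = 37733 / 41306 * 100
hit rate = 91.35%

91.35%


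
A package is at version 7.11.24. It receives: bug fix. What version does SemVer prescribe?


Current: 7.11.24
Change category: 'bug fix' → patch bump
SemVer rule: patch bump → increment PATCH (MAJOR and MINOR unchanged)
New: 7.11.25

7.11.25


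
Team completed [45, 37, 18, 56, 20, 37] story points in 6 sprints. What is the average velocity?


Formula: Avg velocity = Total points / Number of sprints
Points: [45, 37, 18, 56, 20, 37]
Sum = 45 + 37 + 18 + 56 + 20 + 37 = 213
Avg velocity = 213 / 6 = 35.5 points/sprint

35.5 points/sprint


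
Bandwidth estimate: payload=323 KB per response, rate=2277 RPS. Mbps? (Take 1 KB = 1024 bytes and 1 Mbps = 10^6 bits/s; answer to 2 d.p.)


Formula: Mbps = payload_bytes * RPS * 8 / 1e6
Payload per request = 323 KB = 323 * 1024 = 330752 bytes
Total bytes/sec = 330752 * 2277 = 753122304
Total bits/sec = 753122304 * 8 = 6024978432
Mbps = 6024978432 / 1e6 = 6024.98

6024.98 Mbps


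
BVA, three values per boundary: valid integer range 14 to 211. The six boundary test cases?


Range: [14, 211]
Boundaries: just below min, min, min+1, max-1, max, just above max
Values: [13, 14, 15, 210, 211, 212]

[13, 14, 15, 210, 211, 212]


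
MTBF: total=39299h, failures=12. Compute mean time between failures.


Formula: MTBF = Total operating time / Number of failures
MTBF = 39299 / 12
MTBF = 3274.92 hours

3274.92 hours


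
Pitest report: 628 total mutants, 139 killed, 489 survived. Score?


Mutation score = killed / total * 100
Mutation score = 139 / 628 * 100
Mutation score = 22.13%

22.13%


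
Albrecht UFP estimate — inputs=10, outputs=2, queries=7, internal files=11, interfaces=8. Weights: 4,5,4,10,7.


UFP = EI*4 + EO*5 + EQ*4 + ILF*10 + EIF*7
UFP = 10*4 + 2*5 + 7*4 + 11*10 + 8*7
UFP = 40 + 10 + 28 + 110 + 56
UFP = 244

244


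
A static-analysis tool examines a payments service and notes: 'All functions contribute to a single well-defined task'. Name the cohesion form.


Reasoning: Best: single purpose
Type: Functional cohesion

Functional cohesion


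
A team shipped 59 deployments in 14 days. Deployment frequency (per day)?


Formula: deployments per day = releases / days
= 59 / 14
= 4.214 deploys/day
(equivalently, 29.5 deploys/week)

4.214 deploys/day


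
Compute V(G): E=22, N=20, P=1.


Formula: V(G) = E - N + 2P
V(G) = 22 - 20 + 2*1
V(G) = 2 + 2
V(G) = 4

4


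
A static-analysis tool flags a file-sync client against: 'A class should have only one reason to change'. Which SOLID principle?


This describes the Single Responsibility Principle (SRP)

Single Responsibility Principle (SRP)


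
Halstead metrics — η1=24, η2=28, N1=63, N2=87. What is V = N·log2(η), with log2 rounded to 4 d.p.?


Formula: V = N * log2(η), where N = N1 + N2 and η = η1 + η2
η = 24 + 28 = 52
N = 63 + 87 = 150
log2(52) ≈ 5.7004
V = 150 * 5.7004 = 855.06

855.06


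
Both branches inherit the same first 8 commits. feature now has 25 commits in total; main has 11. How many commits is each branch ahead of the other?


Common ancestor: commit #8
feature commits after divergence: 25 - 8 = 17
main commits after divergence: 11 - 8 = 3
feature is 17 commits ahead of main
main is 3 commits ahead of feature

feature ahead: 17, main ahead: 3


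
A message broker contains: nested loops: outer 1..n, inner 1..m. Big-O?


Reasoning: product of independent bounds
Complexity: O(n*m)

O(n*m)


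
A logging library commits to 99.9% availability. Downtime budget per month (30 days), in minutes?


Formula: allowed downtime = period * (100 - SLA) / 100
Period (month (30 days)) = 43200 minutes
Unavailability fraction = (100 - 99.9) / 100
Allowed downtime = 43200 * (100 - 99.9) / 100
Allowed downtime = 43.2 minutes

43.2 minutes


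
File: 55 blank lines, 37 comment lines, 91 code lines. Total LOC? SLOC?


Total LOC = blank + comment + code
Total LOC = 55 + 37 + 91 = 183
SLOC (source only) = code = 91

Total LOC: 183, SLOC: 91


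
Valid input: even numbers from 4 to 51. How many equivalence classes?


Constraint: even integers in [4, 51]
Class 1: x < 4 — out-of-range invalid
Class 2: x in [4,51] but odd — wrong type invalid
Class 3: x in [4,51] and even — valid
Class 4: x > 51 — out-of-range invalid
Total equivalence classes: 4

4 equivalence classes


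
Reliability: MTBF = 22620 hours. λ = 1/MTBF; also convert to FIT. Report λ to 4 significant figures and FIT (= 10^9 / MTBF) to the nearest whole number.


Formula: λ = 1 / MTBF; FIT = λ × 1e9 = 1e9 / MTBF
λ = 1 / 22620 ≈ 4.421e-05 failures/hour
FIT = 1e9 / 22620 ≈ 44209 failures per 1e9 hours (nearest whole number)

λ = 4.421e-05 /h, FIT = 44209


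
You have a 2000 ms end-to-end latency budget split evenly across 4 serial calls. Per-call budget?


Formula: per_stage = total_budget / stages
per_stage = 2000 / 4
per_stage = 500.0 ms

500.0 ms


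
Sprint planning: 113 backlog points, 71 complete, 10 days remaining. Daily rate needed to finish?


Formula: Required rate = Remaining points / Days left
Remaining = 113 - 71 = 42 points
Required rate = 42 / 10 = 4.2 points/day

4.2 points/day


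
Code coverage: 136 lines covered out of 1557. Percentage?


Coverage = covered / total * 100
Coverage = 136 / 1557 * 100
Coverage = 8.73%

8.73%


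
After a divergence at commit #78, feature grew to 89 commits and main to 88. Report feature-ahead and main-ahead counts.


Common ancestor: commit #78
feature commits after divergence: 89 - 78 = 11
main commits after divergence: 88 - 78 = 10
feature is 11 commits ahead of main
main is 10 commits ahead of feature

feature ahead: 11, main ahead: 10


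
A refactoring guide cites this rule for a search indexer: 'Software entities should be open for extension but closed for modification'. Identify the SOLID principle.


This describes the Open/Closed Principle (OCP)

Open/Closed Principle (OCP)


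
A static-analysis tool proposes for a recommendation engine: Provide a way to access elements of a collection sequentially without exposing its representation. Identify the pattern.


This matches the Iterator pattern

Iterator


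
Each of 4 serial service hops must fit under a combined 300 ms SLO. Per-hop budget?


Formula: per_stage = total_budget / stages
per_stage = 300 / 4
per_stage = 75.0 ms

75.0 ms


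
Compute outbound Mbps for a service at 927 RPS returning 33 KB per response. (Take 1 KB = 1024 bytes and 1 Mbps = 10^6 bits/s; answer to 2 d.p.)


Formula: Mbps = payload_bytes * RPS * 8 / 1e6
Payload per request = 33 KB = 33 * 1024 = 33792 bytes
Total bytes/sec = 33792 * 927 = 31325184
Total bits/sec = 31325184 * 8 = 250601472
Mbps = 250601472 / 1e6 = 250.6

250.6 Mbps


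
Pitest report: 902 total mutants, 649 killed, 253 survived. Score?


Mutation score = killed / total * 100
Mutation score = 649 / 902 * 100
Mutation score = 71.95%

71.95%


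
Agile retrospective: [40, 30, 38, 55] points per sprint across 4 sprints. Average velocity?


Formula: Avg velocity = Total points / Number of sprints
Points: [40, 30, 38, 55]
Sum = 40 + 30 + 38 + 55 = 163
Avg velocity = 163 / 4 = 40.75 points/sprint

40.75 points/sprint


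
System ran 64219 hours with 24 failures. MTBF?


Formula: MTBF = Total operating time / Number of failures
MTBF = 64219 / 24
MTBF = 2675.79 hours

2675.79 hours


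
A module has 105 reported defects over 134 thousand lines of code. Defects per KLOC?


Defect density = defects / KLOC
Defect density = 105 / 134
Defect density = 0.784 defects/KLOC

0.784 defects/KLOC


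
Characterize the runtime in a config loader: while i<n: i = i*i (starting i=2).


Reasoning: squaring drives double-exponential growth; iterations ~ log log n
Complexity: O(log log n)

O(log log n)


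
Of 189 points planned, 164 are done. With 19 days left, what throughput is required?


Formula: Required rate = Remaining points / Days left
Remaining = 189 - 164 = 25 points
Required rate = 25 / 19 = 1.32 points/day

1.32 points/day


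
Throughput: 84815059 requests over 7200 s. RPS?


Formula: throughput = requests / seconds
throughput = 84815059 / 7200
throughput = 11779.87 requests/second

11779.87 requests/second


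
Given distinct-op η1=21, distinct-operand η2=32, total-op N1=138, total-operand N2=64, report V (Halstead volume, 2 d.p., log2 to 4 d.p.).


Formula: V = N * log2(η), where N = N1 + N2 and η = η1 + η2
η = 21 + 32 = 53
N = 138 + 64 = 202
log2(53) ≈ 5.7279
V = 202 * 5.7279 = 1157.04

1157.04


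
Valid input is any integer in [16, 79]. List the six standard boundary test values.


Range: [16, 79]
Boundaries: just below min, min, min+1, max-1, max, just above max
Values: [15, 16, 17, 78, 79, 80]

[15, 16, 17, 78, 79, 80]


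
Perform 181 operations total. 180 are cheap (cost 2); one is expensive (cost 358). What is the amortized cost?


Formula: Amortized cost = Total cost / Operations
Total cost = (180 * 2) + (1 * 358)
Total cost = 360 + 358 = 718
Amortized = 718 / 181 = 3.9669

3.9669


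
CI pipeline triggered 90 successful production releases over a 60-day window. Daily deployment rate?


Formula: deployments per day = releases / days
= 90 / 60
= 1.5 deploys/day
(equivalently, 10.5 deploys/week)

1.5 deploys/day


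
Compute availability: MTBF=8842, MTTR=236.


Availability = MTBF / (MTBF + MTTR)
Availability = 8842 / (8842 + 236)
Availability = 8842 / 9078
Availability = 97.4003%

97.4003%


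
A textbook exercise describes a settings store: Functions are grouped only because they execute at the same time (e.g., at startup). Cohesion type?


Reasoning: Related by timing only
Type: Temporal cohesion

Temporal cohesion


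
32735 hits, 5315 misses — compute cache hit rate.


Formula: hit rate = hits / (hits + misses) * 100
hit rate = 32735 / (32735 + 5315) * 100
hit rate = 32735 / 38050 * 100
hit rate = 86.03%

86.03%


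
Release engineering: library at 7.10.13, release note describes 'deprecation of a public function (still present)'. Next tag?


Current: 7.10.13
Change category: 'deprecation of a public function (still present)' → minor bump
SemVer rule: minor bump → increment MINOR, reset PATCH to 0 (MAJOR unchanged)
New: 7.11.0

7.11.0


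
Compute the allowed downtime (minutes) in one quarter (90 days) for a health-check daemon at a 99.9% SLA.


Formula: allowed downtime = period * (100 - SLA) / 100
Period (quarter (90 days)) = 129600 minutes
Unavailability fraction = (100 - 99.9) / 100
Allowed downtime = 129600 * (100 - 99.9) / 100
Allowed downtime = 129.6 minutes

129.6 minutes


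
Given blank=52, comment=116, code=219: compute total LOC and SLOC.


Total LOC = blank + comment + code
Total LOC = 52 + 116 + 219 = 387
SLOC (source only) = code = 219

Total LOC: 387, SLOC: 219


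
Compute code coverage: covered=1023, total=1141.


Coverage = covered / total * 100
Coverage = 1023 / 1141 * 100
Coverage = 89.66%

89.66%


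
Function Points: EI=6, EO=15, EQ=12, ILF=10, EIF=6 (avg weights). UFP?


UFP = EI*4 + EO*5 + EQ*4 + ILF*10 + EIF*7
UFP = 6*4 + 15*5 + 12*4 + 10*10 + 6*7
UFP = 24 + 75 + 48 + 100 + 42
UFP = 289

289


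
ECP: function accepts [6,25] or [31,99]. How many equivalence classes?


Valid ranges: [6,25] and [31,99]
Class 1: x < 6 — invalid
Class 2: 6 ≤ x ≤ 25 — valid
Class 3: 25 < x < 31 — invalid (gap between ranges)
Class 4: 31 ≤ x ≤ 99 — valid
Class 5: x > 99 — invalid
Total equivalence classes: 5

5 equivalence classes


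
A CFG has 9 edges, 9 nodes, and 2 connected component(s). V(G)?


Formula: V(G) = E - N + 2P
V(G) = 9 - 9 + 2*2
V(G) = 0 + 4
V(G) = 4

4


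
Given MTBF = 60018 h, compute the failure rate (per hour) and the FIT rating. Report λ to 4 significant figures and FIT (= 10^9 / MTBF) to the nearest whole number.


Formula: λ = 1 / MTBF; FIT = λ × 1e9 = 1e9 / MTBF
λ = 1 / 60018 ≈ 1.666e-05 failures/hour
FIT = 1e9 / 60018 ≈ 16662 failures per 1e9 hours (nearest whole number)

λ = 1.666e-05 /h, FIT = 16662


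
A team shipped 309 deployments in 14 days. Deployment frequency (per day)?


Formula: deployments per day = releases / days
= 309 / 14
= 22.071 deploys/day
(equivalently, 154.5 deploys/week)

22.071 deploys/day


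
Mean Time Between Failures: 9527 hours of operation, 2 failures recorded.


Formula: MTBF = Total operating time / Number of failures
MTBF = 9527 / 2
MTBF = 4763.5 hours

4763.5 hours


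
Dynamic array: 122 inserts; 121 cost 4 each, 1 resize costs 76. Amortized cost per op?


Formula: Amortized cost = Total cost / Operations
Total cost = (121 * 4) + (1 * 76)
Total cost = 484 + 76 = 560
Amortized = 560 / 122 = 4.5902

4.5902


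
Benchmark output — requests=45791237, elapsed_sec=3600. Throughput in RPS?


Formula: throughput = requests / seconds
throughput = 45791237 / 3600
throughput = 12719.79 requests/second

12719.79 requests/second


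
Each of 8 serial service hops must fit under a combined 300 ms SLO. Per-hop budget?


Formula: per_stage = total_budget / stages
per_stage = 300 / 8
per_stage = 37.5 ms

37.5 ms


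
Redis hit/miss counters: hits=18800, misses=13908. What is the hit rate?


Formula: hit rate = hits / (hits + misses) * 100
hit rate = 18800 / (18800 + 13908) * 100
hit rate = 18800 / 32708 * 100
hit rate = 57.48%

57.48%


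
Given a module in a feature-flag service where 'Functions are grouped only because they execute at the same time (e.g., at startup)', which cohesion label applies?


Reasoning: Related by timing only
Type: Temporal cohesion

Temporal cohesion


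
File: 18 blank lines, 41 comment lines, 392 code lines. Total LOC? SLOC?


Total LOC = blank + comment + code
Total LOC = 18 + 41 + 392 = 451
SLOC (source only) = code = 392

Total LOC: 451, SLOC: 392


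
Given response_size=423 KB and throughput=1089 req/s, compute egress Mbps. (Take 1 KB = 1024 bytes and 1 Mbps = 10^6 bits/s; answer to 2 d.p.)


Formula: Mbps = payload_bytes * RPS * 8 / 1e6
Payload per request = 423 KB = 423 * 1024 = 433152 bytes
Total bytes/sec = 433152 * 1089 = 471702528
Total bits/sec = 471702528 * 8 = 3773620224
Mbps = 3773620224 / 1e6 = 3773.62

3773.62 Mbps


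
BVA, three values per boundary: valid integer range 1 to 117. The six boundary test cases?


Range: [1, 117]
Boundaries: just below min, min, min+1, max-1, max, just above max
Values: [0, 1, 2, 116, 117, 118]

[0, 1, 2, 116, 117, 118]


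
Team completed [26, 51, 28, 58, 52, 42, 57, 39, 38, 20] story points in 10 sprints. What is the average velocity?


Formula: Avg velocity = Total points / Number of sprints
Points: [26, 51, 28, 58, 52, 42, 57, 39, 38, 20]
Sum = 26 + 51 + 28 + 58 + 52 + 42 + 57 + 39 + 38 + 20 = 411
Avg velocity = 411 / 10 = 41.1 points/sprint

41.1 points/sprint


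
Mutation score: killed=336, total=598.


Mutation score = killed / total * 100
Mutation score = 336 / 598 * 100
Mutation score = 56.19%

56.19%


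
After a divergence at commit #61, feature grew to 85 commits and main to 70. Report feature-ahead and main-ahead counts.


Common ancestor: commit #61
feature commits after divergence: 85 - 61 = 24
main commits after divergence: 70 - 61 = 9
feature is 24 commits ahead of main
main is 9 commits ahead of feature

feature ahead: 24, main ahead: 9


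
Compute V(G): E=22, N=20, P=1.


Formula: V(G) = E - N + 2P
V(G) = 22 - 20 + 2*1
V(G) = 2 + 2
V(G) = 4

4


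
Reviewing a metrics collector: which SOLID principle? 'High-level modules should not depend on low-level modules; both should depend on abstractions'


This describes the Dependency Inversion Principle (DIP)

Dependency Inversion Principle (DIP)


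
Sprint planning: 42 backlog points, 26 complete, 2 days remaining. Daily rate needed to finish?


Formula: Required rate = Remaining points / Days left
Remaining = 42 - 26 = 16 points
Required rate = 16 / 2 = 8.0 points/day

8.0 points/day


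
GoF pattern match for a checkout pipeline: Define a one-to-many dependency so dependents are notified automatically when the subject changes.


This matches the Observer pattern

Observer


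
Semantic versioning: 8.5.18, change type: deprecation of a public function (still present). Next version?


Current: 8.5.18
Change category: 'deprecation of a public function (still present)' → minor bump
SemVer rule: minor bump → increment MINOR, reset PATCH to 0 (MAJOR unchanged)
New: 8.6.0

8.6.0


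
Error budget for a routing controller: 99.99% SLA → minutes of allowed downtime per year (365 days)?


Formula: allowed downtime = period * (100 - SLA) / 100
Period (year (365 days)) = 525600 minutes
Unavailability fraction = (100 - 99.99) / 100
Allowed downtime = 525600 * (100 - 99.99) / 100
Allowed downtime = 52.56 minutes

52.56 minutes


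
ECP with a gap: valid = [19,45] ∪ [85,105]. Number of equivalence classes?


Valid ranges: [19,45] and [85,105]
Class 1: x < 19 — invalid
Class 2: 19 ≤ x ≤ 45 — valid
Class 3: 45 < x < 85 — invalid (gap between ranges)
Class 4: 85 ≤ x ≤ 105 — valid
Class 5: x > 105 — invalid
Total equivalence classes: 5

5 equivalence classes


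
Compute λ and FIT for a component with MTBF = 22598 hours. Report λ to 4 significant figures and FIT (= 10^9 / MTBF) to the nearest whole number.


Formula: λ = 1 / MTBF; FIT = λ × 1e9 = 1e9 / MTBF
λ = 1 / 22598 ≈ 4.425e-05 failures/hour
FIT = 1e9 / 22598 ≈ 44252 failures per 1e9 hours (nearest whole number)

λ = 4.425e-05 /h, FIT = 44252


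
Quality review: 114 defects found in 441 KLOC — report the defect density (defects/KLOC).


Defect density = defects / KLOC
Defect density = 114 / 441
Defect density = 0.259 defects/KLOC

0.259 defects/KLOC


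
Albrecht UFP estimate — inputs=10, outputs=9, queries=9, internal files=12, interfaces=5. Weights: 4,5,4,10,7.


UFP = EI*4 + EO*5 + EQ*4 + ILF*10 + EIF*7
UFP = 10*4 + 9*5 + 9*4 + 12*10 + 5*7
UFP = 40 + 45 + 36 + 120 + 35
UFP = 276

276


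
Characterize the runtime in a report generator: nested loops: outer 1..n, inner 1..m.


Reasoning: product of independent bounds
Complexity: O(n*m)

O(n*m)


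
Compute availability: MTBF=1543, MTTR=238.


Availability = MTBF / (MTBF + MTTR)
Availability = 1543 / (1543 + 238)
Availability = 1543 / 1781
Availability = 86.6367%

86.6367%


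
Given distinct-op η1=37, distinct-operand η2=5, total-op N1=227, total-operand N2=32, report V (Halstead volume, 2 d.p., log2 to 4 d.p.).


Formula: V = N * log2(η), where N = N1 + N2 and η = η1 + η2
η = 37 + 5 = 42
N = 227 + 32 = 259
log2(42) ≈ 5.3923
V = 259 * 5.3923 = 1396.61

1396.61


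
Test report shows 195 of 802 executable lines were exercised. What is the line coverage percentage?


Coverage = covered / total * 100
Coverage = 195 / 802 * 100
Coverage = 24.31%

24.31%


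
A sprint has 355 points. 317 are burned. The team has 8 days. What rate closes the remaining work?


Formula: Required rate = Remaining points / Days left
Remaining = 355 - 317 = 38 points
Required rate = 38 / 8 = 4.75 points/day

4.75 points/day


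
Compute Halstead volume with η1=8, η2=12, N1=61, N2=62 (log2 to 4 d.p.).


Formula: V = N * log2(η), where N = N1 + N2 and η = η1 + η2
η = 8 + 12 = 20
N = 61 + 62 = 123
log2(20) ≈ 4.3219
V = 123 * 4.3219 = 531.59

531.59


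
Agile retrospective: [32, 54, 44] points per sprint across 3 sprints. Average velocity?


Formula: Avg velocity = Total points / Number of sprints
Points: [32, 54, 44]
Sum = 32 + 54 + 44 = 130
Avg velocity = 130 / 3 = 43.33 points/sprint

43.33 points/sprint


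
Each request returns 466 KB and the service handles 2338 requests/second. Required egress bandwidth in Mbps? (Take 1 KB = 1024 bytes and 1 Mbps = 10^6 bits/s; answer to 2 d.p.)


Formula: Mbps = payload_bytes * RPS * 8 / 1e6
Payload per request = 466 KB = 466 * 1024 = 477184 bytes
Total bytes/sec = 477184 * 2338 = 1115656192
Total bits/sec = 1115656192 * 8 = 8925249536
Mbps = 8925249536 / 1e6 = 8925.25

8925.25 Mbps


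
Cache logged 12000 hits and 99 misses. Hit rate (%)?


Formula: hit rate = hits / (hits + misses) * 100
hit rate = 12000 / (12000 + 99) * 100
hit rate = 12000 / 12099 * 100
hit rate = 99.18%

99.18%


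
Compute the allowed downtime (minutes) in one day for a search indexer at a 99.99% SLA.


Formula: allowed downtime = period * (100 - SLA) / 100
Period (day) = 1440 minutes
Unavailability fraction = (100 - 99.99) / 100
Allowed downtime = 1440 * (100 - 99.99) / 100
Allowed downtime = 0.144 minutes

0.144 minutes


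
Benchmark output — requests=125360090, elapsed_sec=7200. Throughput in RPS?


Formula: throughput = requests / seconds
throughput = 125360090 / 7200
throughput = 17411.12 requests/second

17411.12 requests/second


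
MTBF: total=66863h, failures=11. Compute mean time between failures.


Formula: MTBF = Total operating time / Number of failures
MTBF = 66863 / 11
MTBF = 6078.45 hours

6078.45 hours


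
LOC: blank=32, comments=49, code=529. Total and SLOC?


Total LOC = blank + comment + code
Total LOC = 32 + 49 + 529 = 610
SLOC (source only) = code = 529

Total LOC: 610, SLOC: 529


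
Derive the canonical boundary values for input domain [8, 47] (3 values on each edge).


Range: [8, 47]
Boundaries: just below min, min, min+1, max-1, max, just above max
Values: [7, 8, 9, 46, 47, 48]

[7, 8, 9, 46, 47, 48]


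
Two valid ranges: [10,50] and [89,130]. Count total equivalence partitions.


Valid ranges: [10,50] and [89,130]
Class 1: x < 10 — invalid
Class 2: 10 ≤ x ≤ 50 — valid
Class 3: 50 < x < 89 — invalid (gap between ranges)
Class 4: 89 ≤ x ≤ 130 — valid
Class 5: x > 130 — invalid
Total equivalence classes: 5

5 equivalence classes


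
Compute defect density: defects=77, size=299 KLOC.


Defect density = defects / KLOC
Defect density = 77 / 299
Defect density = 0.258 defects/KLOC

0.258 defects/KLOC


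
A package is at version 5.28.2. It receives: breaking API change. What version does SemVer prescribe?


Current: 5.28.2
Change category: 'breaking API change' → major bump
SemVer rule: major bump → increment MAJOR, reset MINOR and PATCH to 0
New: 6.0.0

6.0.0


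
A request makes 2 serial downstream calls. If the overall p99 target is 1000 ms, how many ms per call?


Formula: per_stage = total_budget / stages
per_stage = 1000 / 2
per_stage = 500.0 ms

500.0 ms


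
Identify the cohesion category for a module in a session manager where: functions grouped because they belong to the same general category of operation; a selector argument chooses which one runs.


Reasoning: Grouped by category of activity, not by data or sequence
Type: Logical cohesion

Logical cohesion


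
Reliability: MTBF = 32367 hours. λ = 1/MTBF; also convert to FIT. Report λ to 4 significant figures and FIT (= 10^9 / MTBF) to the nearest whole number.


Formula: λ = 1 / MTBF; FIT = λ × 1e9 = 1e9 / MTBF
λ = 1 / 32367 ≈ 3.090e-05 failures/hour
FIT = 1e9 / 32367 ≈ 30896 failures per 1e9 hours (nearest whole number)

λ = 3.090e-05 /h, FIT = 30896


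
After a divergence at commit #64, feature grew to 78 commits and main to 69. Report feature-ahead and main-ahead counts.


Common ancestor: commit #64
feature commits after divergence: 78 - 64 = 14
main commits after divergence: 69 - 64 = 5
feature is 14 commits ahead of main
main is 5 commits ahead of feature

feature ahead: 14, main ahead: 5


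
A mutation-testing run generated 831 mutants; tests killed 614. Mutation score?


Mutation score = killed / total * 100
Mutation score = 614 / 831 * 100
Mutation score = 73.89%

73.89%


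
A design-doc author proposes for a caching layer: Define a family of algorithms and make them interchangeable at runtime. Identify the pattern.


This matches the Strategy pattern

Strategy


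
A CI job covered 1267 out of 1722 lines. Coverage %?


Coverage = covered / total * 100
Coverage = 1267 / 1722 * 100
Coverage = 73.58%

73.58%


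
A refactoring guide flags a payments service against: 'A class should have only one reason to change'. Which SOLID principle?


This describes the Single Responsibility Principle (SRP)

Single Responsibility Principle (SRP)


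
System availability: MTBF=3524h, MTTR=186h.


Availability = MTBF / (MTBF + MTTR)
Availability = 3524 / (3524 + 186)
Availability = 3524 / 3710
Availability = 94.9865%

94.9865%


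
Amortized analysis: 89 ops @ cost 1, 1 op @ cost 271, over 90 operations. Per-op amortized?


Formula: Amortized cost = Total cost / Operations
Total cost = (89 * 1) + (1 * 271)
Total cost = 89 + 271 = 360
Amortized = 360 / 90 = 4.0

4.0


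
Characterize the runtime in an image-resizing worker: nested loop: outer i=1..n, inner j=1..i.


Reasoning: triangle: n(n+1)/2 ~ n^2/2
Complexity: O(n^2)

O(n^2)


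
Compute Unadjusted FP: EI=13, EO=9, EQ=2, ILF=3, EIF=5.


UFP = EI*4 + EO*5 + EQ*4 + ILF*10 + EIF*7
UFP = 13*4 + 9*5 + 2*4 + 3*10 + 5*7
UFP = 52 + 45 + 8 + 30 + 35
UFP = 170

170


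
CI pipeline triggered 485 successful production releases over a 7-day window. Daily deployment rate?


Formula: deployments per day = releases / days
= 485 / 7
= 69.286 deploys/day
(equivalently, 485.0 deploys/week)

69.286 deploys/day


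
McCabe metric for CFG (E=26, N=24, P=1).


Formula: V(G) = E - N + 2P
V(G) = 26 - 24 + 2*1
V(G) = 2 + 2
V(G) = 4

4


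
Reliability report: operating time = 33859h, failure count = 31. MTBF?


Formula: MTBF = Total operating time / Number of failures
MTBF = 33859 / 31
MTBF = 1092.23 hours

1092.23 hours


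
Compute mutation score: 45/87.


Mutation score = killed / total * 100
Mutation score = 45 / 87 * 100
Mutation score = 51.72%

51.72%


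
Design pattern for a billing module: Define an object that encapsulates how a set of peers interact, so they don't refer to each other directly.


This matches the Mediator pattern

Mediator


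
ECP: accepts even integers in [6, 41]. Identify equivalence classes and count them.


Constraint: even integers in [6, 41]
Class 1: x < 6 — out-of-range invalid
Class 2: x in [6,41] but odd — wrong type invalid
Class 3: x in [6,41] and even — valid
Class 4: x > 41 — out-of-range invalid
Total equivalence classes: 4

4 equivalence classes


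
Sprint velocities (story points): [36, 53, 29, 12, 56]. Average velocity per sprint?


Formula: Avg velocity = Total points / Number of sprints
Points: [36, 53, 29, 12, 56]
Sum = 36 + 53 + 29 + 12 + 56 = 186
Avg velocity = 186 / 5 = 37.2 points/sprint

37.2 points/sprint


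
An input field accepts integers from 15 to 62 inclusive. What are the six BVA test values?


Range: [15, 62]
Boundaries: just below min, min, min+1, max-1, max, just above max
Values: [14, 15, 16, 61, 62, 63]

[14, 15, 16, 61, 62, 63]


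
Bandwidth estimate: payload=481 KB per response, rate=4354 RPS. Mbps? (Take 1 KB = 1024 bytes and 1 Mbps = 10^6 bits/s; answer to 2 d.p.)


Formula: Mbps = payload_bytes * RPS * 8 / 1e6
Payload per request = 481 KB = 481 * 1024 = 492544 bytes
Total bytes/sec = 492544 * 4354 = 2144536576
Total bits/sec = 2144536576 * 8 = 17156292608
Mbps = 17156292608 / 1e6 = 17156.29

17156.29 Mbps


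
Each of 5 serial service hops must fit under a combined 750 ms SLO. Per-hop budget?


Formula: per_stage = total_budget / stages
per_stage = 750 / 5
per_stage = 150.0 ms

150.0 ms


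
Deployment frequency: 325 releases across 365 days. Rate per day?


Formula: deployments per day = releases / days
= 325 / 365
= 0.89 deploys/day
(equivalently, 6.23 deploys/week)

0.89 deploys/day


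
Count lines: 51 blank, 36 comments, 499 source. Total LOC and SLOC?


Total LOC = blank + comment + code
Total LOC = 51 + 36 + 499 = 586
SLOC (source only) = code = 499

Total LOC: 586, SLOC: 499


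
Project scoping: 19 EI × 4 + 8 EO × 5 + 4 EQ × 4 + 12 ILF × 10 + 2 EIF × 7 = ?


UFP = EI*4 + EO*5 + EQ*4 + ILF*10 + EIF*7
UFP = 19*4 + 8*5 + 4*4 + 12*10 + 2*7
UFP = 76 + 40 + 16 + 120 + 14
UFP = 266

266


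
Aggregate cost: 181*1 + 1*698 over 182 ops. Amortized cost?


Formula: Amortized cost = Total cost / Operations
Total cost = (181 * 1) + (1 * 698)
Total cost = 181 + 698 = 879
Amortized = 879 / 182 = 4.8297

4.8297


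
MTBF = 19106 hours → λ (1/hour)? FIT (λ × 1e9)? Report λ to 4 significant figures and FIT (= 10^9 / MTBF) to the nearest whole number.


Formula: λ = 1 / MTBF; FIT = λ × 1e9 = 1e9 / MTBF
λ = 1 / 19106 ≈ 5.234e-05 failures/hour
FIT = 1e9 / 19106 ≈ 52340 failures per 1e9 hours (nearest whole number)

λ = 5.234e-05 /h, FIT = 52340


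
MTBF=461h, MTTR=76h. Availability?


Availability = MTBF / (MTBF + MTTR)
Availability = 461 / (461 + 76)
Availability = 461 / 537
Availability = 85.8473%

85.8473%


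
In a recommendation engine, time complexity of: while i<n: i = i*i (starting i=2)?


Reasoning: squaring drives double-exponential growth; iterations ~ log log n
Complexity: O(log log n)

O(log log n)


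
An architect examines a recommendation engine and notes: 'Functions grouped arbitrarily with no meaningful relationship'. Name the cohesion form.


Reasoning: Worst: random grouping
Type: Coincidental cohesion

Coincidental cohesion


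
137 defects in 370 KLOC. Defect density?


Defect density = defects / KLOC
Defect density = 137 / 370
Defect density = 0.37 defects/KLOC

0.37 defects/KLOC


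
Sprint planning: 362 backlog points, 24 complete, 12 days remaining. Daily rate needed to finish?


Formula: Required rate = Remaining points / Days left
Remaining = 362 - 24 = 338 points
Required rate = 338 / 12 = 28.17 points/day

28.17 points/day


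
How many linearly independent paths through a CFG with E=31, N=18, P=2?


Formula: V(G) = E - N + 2P
V(G) = 31 - 18 + 2*2
V(G) = 13 + 4
V(G) = 17

17


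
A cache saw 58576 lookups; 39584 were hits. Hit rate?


Formula: hit rate = hits / (hits + misses) * 100
hit rate = 39584 / (39584 + 18992) * 100
hit rate = 39584 / 58576 * 100
hit rate = 67.58%

67.58%


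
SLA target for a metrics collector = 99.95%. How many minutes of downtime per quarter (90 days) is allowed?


Formula: allowed downtime = period * (100 - SLA) / 100
Period (quarter (90 days)) = 129600 minutes
Unavailability fraction = (100 - 99.95) / 100
Allowed downtime = 129600 * (100 - 99.95) / 100
Allowed downtime = 64.8 minutes

64.8 minutes


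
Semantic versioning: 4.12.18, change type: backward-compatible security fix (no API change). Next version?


Current: 4.12.18
Change category: 'backward-compatible security fix (no API change)' → patch bump
SemVer rule: patch bump → increment PATCH (MAJOR and MINOR unchanged)
New: 4.12.19

4.12.19


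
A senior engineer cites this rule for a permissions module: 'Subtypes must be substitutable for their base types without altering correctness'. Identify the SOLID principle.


This describes the Liskov Substitution Principle (LSP)

Liskov Substitution Principle (LSP)


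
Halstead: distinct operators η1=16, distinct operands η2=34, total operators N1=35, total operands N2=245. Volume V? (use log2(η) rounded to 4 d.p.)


Formula: V = N * log2(η), where N = N1 + N2 and η = η1 + η2
η = 16 + 34 = 50
N = 35 + 245 = 280
log2(50) ≈ 5.6439
V = 280 * 5.6439 = 1580.29

1580.29


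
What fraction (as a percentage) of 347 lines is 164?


Coverage = covered / total * 100
Coverage = 164 / 347 * 100
Coverage = 47.26%

47.26%


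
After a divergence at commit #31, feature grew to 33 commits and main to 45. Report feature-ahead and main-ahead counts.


Common ancestor: commit #31
feature commits after divergence: 33 - 31 = 2
main commits after divergence: 45 - 31 = 14
feature is 2 commits ahead of main
main is 14 commits ahead of feature

feature ahead: 2, main ahead: 14


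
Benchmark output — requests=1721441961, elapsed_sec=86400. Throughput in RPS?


Formula: throughput = requests / seconds
throughput = 1721441961 / 86400
throughput = 19924.1 requests/second

19924.1 requests/second


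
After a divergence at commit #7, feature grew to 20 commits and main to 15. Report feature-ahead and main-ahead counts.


Common ancestor: commit #7
feature commits after divergence: 20 - 7 = 13
main commits after divergence: 15 - 7 = 8
feature is 13 commits ahead of main
main is 8 commits ahead of feature

feature ahead: 13, main ahead: 8


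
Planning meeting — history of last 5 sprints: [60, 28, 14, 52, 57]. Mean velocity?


Formula: Avg velocity = Total points / Number of sprints
Points: [60, 28, 14, 52, 57]
Sum = 60 + 28 + 14 + 52 + 57 = 211
Avg velocity = 211 / 5 = 42.2 points/sprint

42.2 points/sprint


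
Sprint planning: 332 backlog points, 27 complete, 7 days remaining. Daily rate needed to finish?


Formula: Required rate = Remaining points / Days left
Remaining = 332 - 27 = 305 points
Required rate = 305 / 7 = 43.57 points/day

43.57 points/day


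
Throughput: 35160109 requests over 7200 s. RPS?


Formula: throughput = requests / seconds
throughput = 35160109 / 7200
throughput = 4883.35 requests/second

4883.35 requests/second


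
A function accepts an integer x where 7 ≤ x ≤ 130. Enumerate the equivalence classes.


Valid range: [7, 130]
Class 1: x < 7 — invalid
Class 2: 7 ≤ x ≤ 130 — valid
Class 3: x > 130 — invalid
Total equivalence classes: 3

3 equivalence classes


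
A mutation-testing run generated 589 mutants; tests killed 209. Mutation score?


Mutation score = killed / total * 100
Mutation score = 209 / 589 * 100
Mutation score = 35.48%

35.48%


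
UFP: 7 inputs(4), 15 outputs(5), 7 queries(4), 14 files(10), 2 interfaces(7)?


UFP = EI*4 + EO*5 + EQ*4 + ILF*10 + EIF*7
UFP = 7*4 + 15*5 + 7*4 + 14*10 + 2*7
UFP = 28 + 75 + 28 + 140 + 14
UFP = 285

285


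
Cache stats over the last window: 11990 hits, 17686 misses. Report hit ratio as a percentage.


Formula: hit rate = hits / (hits + misses) * 100
hit rate = 11990 / (11990 + 17686) * 100
hit rate = 11990 / 29676 * 100
hit rate = 40.4%

40.4%


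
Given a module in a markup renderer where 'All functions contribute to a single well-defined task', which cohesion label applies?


Reasoning: Best: single purpose
Type: Functional cohesion

Functional cohesion


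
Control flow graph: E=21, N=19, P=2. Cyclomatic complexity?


Formula: V(G) = E - N + 2P
V(G) = 21 - 19 + 2*2
V(G) = 2 + 4
V(G) = 6

6


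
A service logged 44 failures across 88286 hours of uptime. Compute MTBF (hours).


Formula: MTBF = Total operating time / Number of failures
MTBF = 88286 / 44
MTBF = 2006.5 hours

2006.5 hours


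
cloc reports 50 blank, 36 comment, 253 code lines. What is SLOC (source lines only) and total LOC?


Total LOC = blank + comment + code
Total LOC = 50 + 36 + 253 = 339
SLOC (source only) = code = 253

Total LOC: 339, SLOC: 253


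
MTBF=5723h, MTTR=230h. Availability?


Availability = MTBF / (MTBF + MTTR)
Availability = 5723 / (5723 + 230)
Availability = 5723 / 5953
Availability = 96.1364%

96.1364%


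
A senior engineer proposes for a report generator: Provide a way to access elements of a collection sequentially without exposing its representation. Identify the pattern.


This matches the Iterator pattern

Iterator


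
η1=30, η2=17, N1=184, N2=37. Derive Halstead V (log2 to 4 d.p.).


Formula: V = N * log2(η), where N = N1 + N2 and η = η1 + η2
η = 30 + 17 = 47
N = 184 + 37 = 221
log2(47) ≈ 5.5546
V = 221 * 5.5546 = 1227.57

1227.57


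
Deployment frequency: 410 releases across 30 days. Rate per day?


Formula: deployments per day = releases / days
= 410 / 30
= 13.667 deploys/day
(equivalently, 95.67 deploys/week)

13.667 deploys/day


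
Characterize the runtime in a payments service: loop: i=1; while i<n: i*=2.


Reasoning: i doubles each step so iterations are log2(n)
Complexity: O(log n)

O(log n)


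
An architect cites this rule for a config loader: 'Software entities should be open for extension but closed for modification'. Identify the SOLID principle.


This describes the Open/Closed Principle (OCP)

Open/Closed Principle (OCP)


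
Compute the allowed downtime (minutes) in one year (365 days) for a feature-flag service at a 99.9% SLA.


Formula: allowed downtime = period * (100 - SLA) / 100
Period (year (365 days)) = 525600 minutes
Unavailability fraction = (100 - 99.9) / 100
Allowed downtime = 525600 * (100 - 99.9) / 100
Allowed downtime = 525.6 minutes

525.6 minutes


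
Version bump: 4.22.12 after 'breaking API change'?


Current: 4.22.12
Change category: 'breaking API change' → major bump
SemVer rule: major bump → increment MAJOR, reset MINOR and PATCH to 0
New: 5.0.0

5.0.0


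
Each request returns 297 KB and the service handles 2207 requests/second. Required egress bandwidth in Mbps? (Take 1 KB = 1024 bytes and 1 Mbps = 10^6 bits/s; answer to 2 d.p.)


Formula: Mbps = payload_bytes * RPS * 8 / 1e6
Payload per request = 297 KB = 297 * 1024 = 304128 bytes
Total bytes/sec = 304128 * 2207 = 671210496
Total bits/sec = 671210496 * 8 = 5369683968
Mbps = 5369683968 / 1e6 = 5369.68

5369.68 Mbps


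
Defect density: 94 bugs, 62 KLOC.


Defect density = defects / KLOC
Defect density = 94 / 62
Defect density = 1.516 defects/KLOC

1.516 defects/KLOC


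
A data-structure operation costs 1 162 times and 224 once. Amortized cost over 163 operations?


Formula: Amortized cost = Total cost / Operations
Total cost = (162 * 1) + (1 * 224)
Total cost = 162 + 224 = 386
Amortized = 386 / 163 = 2.3681

2.3681


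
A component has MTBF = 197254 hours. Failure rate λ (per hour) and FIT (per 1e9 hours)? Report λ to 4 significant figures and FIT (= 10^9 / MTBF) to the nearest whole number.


Formula: λ = 1 / MTBF; FIT = λ × 1e9 = 1e9 / MTBF
λ = 1 / 197254 ≈ 5.070e-06 failures/hour
FIT = 1e9 / 197254 ≈ 5070 failures per 1e9 hours (nearest whole number)

λ = 5.070e-06 /h, FIT = 5070
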